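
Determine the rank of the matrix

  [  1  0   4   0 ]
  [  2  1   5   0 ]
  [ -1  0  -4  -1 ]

Subtract 2 times R1 from R2.
  [  1  0   4   0 ]
  [  0  1  -3   0 ]
  [ -1  0  -4  -1 ]
Add R1 to R3.
  [ 1  0   4   0 ]
  [ 0  1  -3   0 ]
  [ 0  0   0  -1 ]
Multiply R3 by -1.
  [ 1  0   4  0 ]
  [ 0  1  -3  0 ]
  [ 0  0   0  1 ]
The reduced form has 3 nonzero rows.

rank = 3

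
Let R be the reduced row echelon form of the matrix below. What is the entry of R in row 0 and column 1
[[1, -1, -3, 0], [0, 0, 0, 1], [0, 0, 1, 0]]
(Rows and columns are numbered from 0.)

-1

R2 <=> R3
  [ 1  -1  -3  0 ]
  [ 0   0   1  0 ]
  [ 0   0   0  1 ]
R1 -> R1 + 3·R2
  [ 1  -1  0  0 ]
  [ 0   0  1  0 ]
  [ 0   0  0  1 ]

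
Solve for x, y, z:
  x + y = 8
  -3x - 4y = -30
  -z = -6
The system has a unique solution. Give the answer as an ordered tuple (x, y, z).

(2, 6, 6)

Form the augmented matrix and row-reduce:
  [  1   1   0  |    8 ]
  [ -3  -4   0  |  -30 ]
  [  0   0  -1  |   -6 ]
r2 -> r2 + 3·r1
  [ 1   1   0  |   8 ]
  [ 0  -1   0  |  -6 ]
  [ 0   0  -1  |  -6 ]
r2 -> -1·r2
  [ 1  1   0  |   8 ]
  [ 0  1   0  |   6 ]
  [ 0  0  -1  |  -6 ]
r3 -> -1·r3
  [ 1  1  0  |  8 ]
  [ 0  1  0  |  6 ]
  [ 0  0  1  |  6 ]
r1 -> r1 − r2
  [ 1  0  0  |  2 ]
  [ 0  1  0  |  6 ]
  [ 0  0  1  |  6 ]
Reading off the last column: x = 2, y = 6, z = 6.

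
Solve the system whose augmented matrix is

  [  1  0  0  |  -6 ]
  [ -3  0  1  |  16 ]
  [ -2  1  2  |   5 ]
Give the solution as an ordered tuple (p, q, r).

R2 ← R2 + 3·R1
  [  1  0  0  |  -6 ]
  [  0  0  1  |  -2 ]
  [ -2  1  2  |   5 ]
R3 ← R3 + 2·R1
  [ 1  0  0  |  -6 ]
  [ 0  0  1  |  -2 ]
  [ 0  1  2  |  -7 ]
R2 <=> R3
  [ 1  0  0  |  -6 ]
  [ 0  1  2  |  -7 ]
  [ 0  0  1  |  -2 ]
R2 ← R2 − 2·R3
  [ 1  0  0  |  -6 ]
  [ 0  1  0  |  -3 ]
  [ 0  0  1  |  -2 ]
Reading off the last column: p = -6, q = -3, r = -2.

(-6, -3, -2)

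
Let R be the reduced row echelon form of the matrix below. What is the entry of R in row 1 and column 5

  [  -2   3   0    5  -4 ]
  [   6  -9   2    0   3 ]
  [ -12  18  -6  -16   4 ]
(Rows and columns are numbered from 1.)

-1/2

ρ1 → -1/2·ρ1
  [   1  -3/2   0  -5/2  2 ]
  [   6    -9   2     0  3 ]
  [ -12    18  -6   -16  4 ]
ρ2 → ρ2 − 6·ρ1
  [   1  -3/2   0  -5/2   2 ]
  [   0     0   2    15  -9 ]
  [ -12    18  -6   -16   4 ]
ρ3 → ρ3 + 12·ρ1
  [ 1  -3/2   0  -5/2   2 ]
  [ 0     0   2    15  -9 ]
  [ 0     0  -6   -46  28 ]
ρ2 → 1/2·ρ2
  [ 1  -3/2   0  -5/2     2 ]
  [ 0     0   1  15/2  -9/2 ]
  [ 0     0  -6   -46    28 ]
ρ3 → ρ3 + 6·ρ2
  [ 1  -3/2  0  -5/2     2 ]
  [ 0     0  1  15/2  -9/2 ]
  [ 0     0  0    -1     1 ]
ρ3 → -1·ρ3
  [ 1  -3/2  0  -5/2     2 ]
  [ 0     0  1  15/2  -9/2 ]
  [ 0     0  0     1    -1 ]
ρ2 → ρ2 − 15/2·ρ3
  [ 1  -3/2  0  -5/2   2 ]
  [ 0     0  1     0   3 ]
  [ 0     0  0     1  -1 ]
ρ1 → ρ1 + 5/2·ρ3
  [ 1  -3/2  0  0  -1/2 ]
  [ 0     0  1  0     3 ]
  [ 0     0  0  1    -1 ]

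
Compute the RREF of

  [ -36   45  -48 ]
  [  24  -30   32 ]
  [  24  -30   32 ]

Multiply R1 by -1/36.
  [  1  -5/4  4/3 ]
  [ 24   -30   32 ]
  [ 24   -30   32 ]
Subtract 24 times R1 from R2.
  [  1  -5/4  4/3 ]
  [  0     0    0 ]
  [ 24   -30   32 ]
Subtract 24 times R1 from R3.
  [ 1  -5/4  4/3 ]
  [ 0     0    0 ]
  [ 0     0    0 ]

[[1, -5/4, 4/3], [0, 0, 0], [0, 0, 0]]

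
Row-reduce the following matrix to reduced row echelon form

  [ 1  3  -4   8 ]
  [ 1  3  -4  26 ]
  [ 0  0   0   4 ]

Subtract r1 from r2.
  [ 1  3  -4   8 ]
  [ 0  0   0  18 ]
  [ 0  0   0   4 ]
Multiply r2 by 1/18.
  [ 1  3  -4  8 ]
  [ 0  0   0  1 ]
  [ 0  0   0  4 ]
Subtract 4 times r2 from r3.
  [ 1  3  -4  8 ]
  [ 0  0   0  1 ]
  [ 0  0   0  0 ]
Subtract 8 times r2 from r1.
  [ 1  3  -4  0 ]
  [ 0  0   0  1 ]
  [ 0  0   0  0 ]

[[1, 3, -4, 0], [0, 0, 0, 1], [0, 0, 0, 0]]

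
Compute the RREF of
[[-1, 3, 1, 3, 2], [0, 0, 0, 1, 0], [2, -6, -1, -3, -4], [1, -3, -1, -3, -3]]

r1 ← -1·r1
  [ 1  -3  -1  -3  -2 ]
  [ 0   0   0   1   0 ]
  [ 2  -6  -1  -3  -4 ]
  [ 1  -3  -1  -3  -3 ]
r3 ← r3 − 2·r1
  [ 1  -3  -1  -3  -2 ]
  [ 0   0   0   1   0 ]
  [ 0   0   1   3   0 ]
  [ 1  -3  -1  -3  -3 ]
r4 ← r4 − r1
  [ 1  -3  -1  -3  -2 ]
  [ 0   0   0   1   0 ]
  [ 0   0   1   3   0 ]
  [ 0   0   0   0  -1 ]
r2 <-> r3
  [ 1  -3  -1  -3  -2 ]
  [ 0   0   1   3   0 ]
  [ 0   0   0   1   0 ]
  [ 0   0   0   0  -1 ]
r4 ← -1·r4
  [ 1  -3  -1  -3  -2 ]
  [ 0   0   1   3   0 ]
  [ 0   0   0   1   0 ]
  [ 0   0   0   0   1 ]
r1 ← r1 + 2·r4
  [ 1  -3  -1  -3  0 ]
  [ 0   0   1   3  0 ]
  [ 0   0   0   1  0 ]
  [ 0   0   0   0  1 ]
r2 ← r2 − 3·r3
  [ 1  -3  -1  -3  0 ]
  [ 0   0   1   0  0 ]
  [ 0   0   0   1  0 ]
  [ 0   0   0   0  1 ]
r1 ← r1 + 3·r3
  [ 1  -3  -1  0  0 ]
  [ 0   0   1  0  0 ]
  [ 0   0   0  1  0 ]
  [ 0   0   0  0  1 ]
r1 ← r1 + r2
  [ 1  -3  0  0  0 ]
  [ 0   0  1  0  0 ]
  [ 0   0  0  1  0 ]
  [ 0   0  0  0  1 ]

[[1, -3, 0, 0, 0], [0, 0, 1, 0, 0], [0, 0, 0, 1, 0], [0, 0, 0, 0, 1]]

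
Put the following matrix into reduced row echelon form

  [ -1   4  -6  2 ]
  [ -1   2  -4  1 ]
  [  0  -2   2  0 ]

Multiply ρ1 by -1.
Add ρ1 to ρ2.
Multiply ρ2 by -1/2.
Add 2 times ρ2 to ρ3.
Subtract 1/2 times ρ3 from ρ2.
Add 2 times ρ3 to ρ1.
Add 4 times ρ2 to ρ1.

[[1, 0, 2, 0], [0, 1, -1, 0], [0, 0, 0, 1]]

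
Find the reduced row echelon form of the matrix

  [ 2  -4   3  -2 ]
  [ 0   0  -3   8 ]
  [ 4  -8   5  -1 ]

[[1, -2, 0, 0], [0, 0, 1, 0], [0, 0, 0, 1]]

R1 := 1/2·R1
R3 := R3 − 4·R1
R2 := -1/3·R2
R3 := R3 + R2
R3 := 3·R3
R2 := R2 + 8/3·R3
R1 := R1 + R3
R1 := R1 − 3/2·R2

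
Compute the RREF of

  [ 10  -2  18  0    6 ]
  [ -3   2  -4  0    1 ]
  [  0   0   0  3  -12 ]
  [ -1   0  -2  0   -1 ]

[[1, 0, 2, 0, 1], [0, 1, 1, 0, 2], [0, 0, 0, 1, -4], [0, 0, 0, 0, 0]]

Multiply r1 by 1/10.
  [  1  -1/5  9/5  0  3/5 ]
  [ -3     2   -4  0    1 ]
  [  0     0    0  3  -12 ]
  [ -1     0   -2  0   -1 ]
Add 3 times r1 to r2.
  [  1  -1/5  9/5  0   3/5 ]
  [  0   7/5  7/5  0  14/5 ]
  [  0     0    0  3   -12 ]
  [ -1     0   -2  0    -1 ]
Add r1 to r4.
  [ 1  -1/5   9/5  0   3/5 ]
  [ 0   7/5   7/5  0  14/5 ]
  [ 0     0     0  3   -12 ]
  [ 0  -1/5  -1/5  0  -2/5 ]
Multiply r2 by 5/7.
  [ 1  -1/5   9/5  0   3/5 ]
  [ 0     1     1  0     2 ]
  [ 0     0     0  3   -12 ]
  [ 0  -1/5  -1/5  0  -2/5 ]
Add 1/5 times r2 to r4.
  [ 1  -1/5  9/5  0  3/5 ]
  [ 0     1    1  0    2 ]
  [ 0     0    0  3  -12 ]
  [ 0     0    0  0    0 ]
Multiply r3 by 1/3.
  [ 1  -1/5  9/5  0  3/5 ]
  [ 0     1    1  0    2 ]
  [ 0     0    0  1   -4 ]
  [ 0     0    0  0    0 ]
Add 1/5 times r2 to r1.
  [ 1  0  2  0   1 ]
  [ 0  1  1  0   2 ]
  [ 0  0  0  1  -4 ]
  [ 0  0  0  0   0 ]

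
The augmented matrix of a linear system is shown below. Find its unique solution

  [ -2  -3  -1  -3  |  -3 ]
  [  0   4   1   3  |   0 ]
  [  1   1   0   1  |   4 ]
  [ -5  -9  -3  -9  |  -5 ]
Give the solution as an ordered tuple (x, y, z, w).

r1 ← -1/2·r1
  [  1  3/2  1/2  3/2  |  3/2 ]
  [  0    4    1    3  |    0 ]
  [  1    1    0    1  |    4 ]
  [ -5   -9   -3   -9  |   -5 ]
r3 ← r3 − r1
  [  1   3/2   1/2   3/2  |  3/2 ]
  [  0     4     1     3  |    0 ]
  [  0  -1/2  -1/2  -1/2  |  5/2 ]
  [ -5    -9    -3    -9  |   -5 ]
r4 ← r4 + 5·r1
  [ 1   3/2   1/2   3/2  |  3/2 ]
  [ 0     4     1     3  |    0 ]
  [ 0  -1/2  -1/2  -1/2  |  5/2 ]
  [ 0  -3/2  -1/2  -3/2  |  5/2 ]
r2 ← 1/4·r2
  [ 1   3/2   1/2   3/2  |  3/2 ]
  [ 0     1   1/4   3/4  |    0 ]
  [ 0  -1/2  -1/2  -1/2  |  5/2 ]
  [ 0  -3/2  -1/2  -3/2  |  5/2 ]
r3 ← r3 + 1/2·r2
  [ 1   3/2   1/2   3/2  |  3/2 ]
  [ 0     1   1/4   3/4  |    0 ]
  [ 0     0  -3/8  -1/8  |  5/2 ]
  [ 0  -3/2  -1/2  -3/2  |  5/2 ]
r4 ← r4 + 3/2·r2
  [ 1  3/2   1/2   3/2  |  3/2 ]
  [ 0    1   1/4   3/4  |    0 ]
  [ 0    0  -3/8  -1/8  |  5/2 ]
  [ 0    0  -1/8  -3/8  |  5/2 ]
r3 ← -8/3·r3
  [ 1  3/2   1/2   3/2  |    3/2 ]
  [ 0    1   1/4   3/4  |      0 ]
  [ 0    0     1   1/3  |  -20/3 ]
  [ 0    0  -1/8  -3/8  |    5/2 ]
r4 ← r4 + 1/8·r3
  [ 1  3/2  1/2   3/2  |    3/2 ]
  [ 0    1  1/4   3/4  |      0 ]
  [ 0    0    1   1/3  |  -20/3 ]
  [ 0    0    0  -1/3  |    5/3 ]
r4 ← -3·r4
  [ 1  3/2  1/2  3/2  |    3/2 ]
  [ 0    1  1/4  3/4  |      0 ]
  [ 0    0    1  1/3  |  -20/3 ]
  [ 0    0    0    1  |     -5 ]
r3 ← r3 − 1/3·r4
  [ 1  3/2  1/2  3/2  |  3/2 ]
  [ 0    1  1/4  3/4  |    0 ]
  [ 0    0    1    0  |   -5 ]
  [ 0    0    0    1  |   -5 ]
r2 ← r2 − 3/4·r4
  [ 1  3/2  1/2  3/2  |   3/2 ]
  [ 0    1  1/4    0  |  15/4 ]
  [ 0    0    1    0  |    -5 ]
  [ 0    0    0    1  |    -5 ]
r1 ← r1 − 3/2·r4
  [ 1  3/2  1/2  0  |     9 ]
  [ 0    1  1/4  0  |  15/4 ]
  [ 0    0    1  0  |    -5 ]
  [ 0    0    0  1  |    -5 ]
r2 ← r2 − 1/4·r3
  [ 1  3/2  1/2  0  |   9 ]
  [ 0    1    0  0  |   5 ]
  [ 0    0    1  0  |  -5 ]
  [ 0    0    0  1  |  -5 ]
r1 ← r1 − 1/2·r3
  [ 1  3/2  0  0  |  23/2 ]
  [ 0    1  0  0  |     5 ]
  [ 0    0  1  0  |    -5 ]
  [ 0    0  0  1  |    -5 ]
r1 ← r1 − 3/2·r2
  [ 1  0  0  0  |   4 ]
  [ 0  1  0  0  |   5 ]
  [ 0  0  1  0  |  -5 ]
  [ 0  0  0  1  |  -5 ]
Reading off the last column: x = 4, y = 5, z = -5, w = -5.

(4, 5, -5, -5)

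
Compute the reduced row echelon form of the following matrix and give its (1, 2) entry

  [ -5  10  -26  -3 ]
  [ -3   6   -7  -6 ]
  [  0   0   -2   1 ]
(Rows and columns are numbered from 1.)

-2

R1 → -1/5·R1
  [  1  -2  26/5  3/5 ]
  [ -3   6    -7   -6 ]
  [  0   0    -2    1 ]
R2 → R2 + 3·R1
  [ 1  -2  26/5    3/5 ]
  [ 0   0  43/5  -21/5 ]
  [ 0   0    -2      1 ]
R2 → 5/43·R2
  [ 1  -2  26/5     3/5 ]
  [ 0   0     1  -21/43 ]
  [ 0   0    -2       1 ]
R3 → R3 + 2·R2
  [ 1  -2  26/5     3/5 ]
  [ 0   0     1  -21/43 ]
  [ 0   0     0    1/43 ]
R3 → 43·R3
  [ 1  -2  26/5     3/5 ]
  [ 0   0     1  -21/43 ]
  [ 0   0     0       1 ]
R2 → R2 + 21/43·R3
  [ 1  -2  26/5  3/5 ]
  [ 0   0     1    0 ]
  [ 0   0     0    1 ]
R1 → R1 − 3/5·R3
  [ 1  -2  26/5  0 ]
  [ 0   0     1  0 ]
  [ 0   0     0  1 ]
R1 → R1 − 26/5·R2
  [ 1  -2  0  0 ]
  [ 0   0  1  0 ]
  [ 0   0  0  1 ]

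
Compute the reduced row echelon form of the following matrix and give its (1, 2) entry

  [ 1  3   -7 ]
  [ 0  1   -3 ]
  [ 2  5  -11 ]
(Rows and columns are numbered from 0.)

-3

ρ3 ← ρ3 − 2·ρ1
  [ 1   3  -7 ]
  [ 0   1  -3 ]
  [ 0  -1   3 ]
ρ3 ← ρ3 + ρ2
  [ 1  3  -7 ]
  [ 0  1  -3 ]
  [ 0  0   0 ]
ρ1 ← ρ1 − 3·ρ2
  [ 1  0   2 ]
  [ 0  1  -3 ]
  [ 0  0   0 ]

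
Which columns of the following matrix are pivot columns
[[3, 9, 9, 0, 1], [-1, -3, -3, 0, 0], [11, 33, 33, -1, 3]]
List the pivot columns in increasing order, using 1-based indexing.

ρ1 → 1/3·ρ1
  [  1   3   3   0  1/3 ]
  [ -1  -3  -3   0    0 ]
  [ 11  33  33  -1    3 ]
ρ2 → ρ2 + ρ1
  [  1   3   3   0  1/3 ]
  [  0   0   0   0  1/3 ]
  [ 11  33  33  -1    3 ]
ρ3 → ρ3 − 11·ρ1
  [ 1  3  3   0   1/3 ]
  [ 0  0  0   0   1/3 ]
  [ 0  0  0  -1  -2/3 ]
ρ2 <=> ρ3
  [ 1  3  3   0   1/3 ]
  [ 0  0  0  -1  -2/3 ]
  [ 0  0  0   0   1/3 ]
ρ2 → -1·ρ2
  [ 1  3  3  0  1/3 ]
  [ 0  0  0  1  2/3 ]
  [ 0  0  0  0  1/3 ]
ρ3 → 3·ρ3
  [ 1  3  3  0  1/3 ]
  [ 0  0  0  1  2/3 ]
  [ 0  0  0  0    1 ]
ρ2 → ρ2 − 2/3·ρ3
  [ 1  3  3  0  1/3 ]
  [ 0  0  0  1    0 ]
  [ 0  0  0  0    1 ]
ρ1 → ρ1 − 1/3·ρ3
  [ 1  3  3  0  0 ]
  [ 0  0  0  1  0 ]
  [ 0  0  0  0  1 ]
Pivot columns are the columns containing a leading 1.

1, 4, 5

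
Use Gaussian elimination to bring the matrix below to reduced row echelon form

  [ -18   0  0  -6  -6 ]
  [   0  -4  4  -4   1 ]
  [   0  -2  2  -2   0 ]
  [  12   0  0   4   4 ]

[[1, 0, 0, 1/3, 0], [0, 1, -1, 1, 0], [0, 0, 0, 0, 1], [0, 0, 0, 0, 0]]

Multiply ρ1 by -1/18.
  [  1   0  0  1/3  1/3 ]
  [  0  -4  4   -4    1 ]
  [  0  -2  2   -2    0 ]
  [ 12   0  0    4    4 ]
Subtract 12 times ρ1 from ρ4.
  [ 1   0  0  1/3  1/3 ]
  [ 0  -4  4   -4    1 ]
  [ 0  -2  2   -2    0 ]
  [ 0   0  0    0    0 ]
Multiply ρ2 by -1/4.
  [ 1   0   0  1/3   1/3 ]
  [ 0   1  -1    1  -1/4 ]
  [ 0  -2   2   -2     0 ]
  [ 0   0   0    0     0 ]
Add 2 times ρ2 to ρ3.
  [ 1  0   0  1/3   1/3 ]
  [ 0  1  -1    1  -1/4 ]
  [ 0  0   0    0  -1/2 ]
  [ 0  0   0    0     0 ]
Multiply ρ3 by -2.
  [ 1  0   0  1/3   1/3 ]
  [ 0  1  -1    1  -1/4 ]
  [ 0  0   0    0     1 ]
  [ 0  0   0    0     0 ]
Add 1/4 times ρ3 to ρ2.
  [ 1  0   0  1/3  1/3 ]
  [ 0  1  -1    1    0 ]
  [ 0  0   0    0    1 ]
  [ 0  0   0    0    0 ]
Subtract 1/3 times ρ3 from ρ1.
  [ 1  0   0  1/3  0 ]
  [ 0  1  -1    1  0 ]
  [ 0  0   0    0  1 ]
  [ 0  0   0    0  0 ]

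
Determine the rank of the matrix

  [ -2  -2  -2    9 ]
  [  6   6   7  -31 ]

rank = 2

R1 → -1/2·R1
  [ 1  1  1  -9/2 ]
  [ 6  6  7   -31 ]
R2 → R2 − 6·R1
  [ 1  1  1  -9/2 ]
  [ 0  0  1    -4 ]
R1 → R1 − R2
  [ 1  1  0  -1/2 ]
  [ 0  0  1    -4 ]
The reduced form has 2 nonzero rows.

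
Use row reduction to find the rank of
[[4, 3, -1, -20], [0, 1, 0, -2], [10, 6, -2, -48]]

rank = 3

Multiply R1 by 1/4.
  [  1  3/4  -1/4   -5 ]
  [  0    1     0   -2 ]
  [ 10    6    -2  -48 ]
Subtract 10 times R1 from R3.
  [ 1   3/4  -1/4  -5 ]
  [ 0     1     0  -2 ]
  [ 0  -3/2   1/2   2 ]
Add 3/2 times R2 to R3.
  [ 1  3/4  -1/4  -5 ]
  [ 0    1     0  -2 ]
  [ 0    0   1/2  -1 ]
Multiply R3 by 2.
  [ 1  3/4  -1/4  -5 ]
  [ 0    1     0  -2 ]
  [ 0    0     1  -2 ]
Add 1/4 times R3 to R1.
  [ 1  3/4  0  -11/2 ]
  [ 0    1  0     -2 ]
  [ 0    0  1     -2 ]
Subtract 3/4 times R2 from R1.
  [ 1  0  0  -4 ]
  [ 0  1  0  -2 ]
  [ 0  0  1  -2 ]
The reduced form has 3 nonzero rows.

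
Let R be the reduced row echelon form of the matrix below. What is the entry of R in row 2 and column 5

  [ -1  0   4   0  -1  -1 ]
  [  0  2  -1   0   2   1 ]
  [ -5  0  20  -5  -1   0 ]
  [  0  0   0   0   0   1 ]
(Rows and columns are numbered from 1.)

Multiply R1 by -1.
Add 5 times R1 to R3.
Multiply R2 by 1/2.
Multiply R3 by -1/5.
Add R4 to R3.
Subtract 1/2 times R4 from R2.
Subtract R4 from R1.

1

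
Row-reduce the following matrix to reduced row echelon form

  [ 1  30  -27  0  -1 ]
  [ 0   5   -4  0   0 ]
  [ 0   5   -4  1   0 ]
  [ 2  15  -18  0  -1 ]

[[1, 0, -3, 0, 0], [0, 1, -4/5, 0, 0], [0, 0, 0, 1, 0], [0, 0, 0, 0, 1]]

R4 ← R4 − 2·R1
R2 ← 1/5·R2
R3 ← R3 − 5·R2
R4 ← R4 + 45·R2
R1 ← R1 + R4
R1 ← R1 − 30·R2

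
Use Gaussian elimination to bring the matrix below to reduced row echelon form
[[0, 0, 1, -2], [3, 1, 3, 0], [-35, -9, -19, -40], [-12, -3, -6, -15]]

r1 <-> r2
r1 → 1/3·r1
r3 → r3 + 35·r1
r4 → r4 + 12·r1
r2 <-> r3
r2 → 3/8·r2
r4 → r4 − r2
r2 → r2 − 6·r3
r1 → r1 − r3
r1 → r1 − 1/3·r2

[[1, 0, 0, 3], [0, 1, 0, -3], [0, 0, 1, -2], [0, 0, 0, 0]]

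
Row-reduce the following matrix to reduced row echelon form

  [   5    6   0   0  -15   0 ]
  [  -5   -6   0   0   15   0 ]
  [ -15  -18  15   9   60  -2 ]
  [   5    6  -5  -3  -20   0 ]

[[1, 6/5, 0, 0, -3, 0], [0, 0, 1, 3/5, 1, 0], [0, 0, 0, 0, 0, 1], [0, 0, 0, 0, 0, 0]]

ρ1 -> 1/5·ρ1
  [   1  6/5   0   0   -3   0 ]
  [  -5   -6   0   0   15   0 ]
  [ -15  -18  15   9   60  -2 ]
  [   5    6  -5  -3  -20   0 ]
ρ2 -> ρ2 + 5·ρ1
  [   1  6/5   0   0   -3   0 ]
  [   0    0   0   0    0   0 ]
  [ -15  -18  15   9   60  -2 ]
  [   5    6  -5  -3  -20   0 ]
ρ3 -> ρ3 + 15·ρ1
  [ 1  6/5   0   0   -3   0 ]
  [ 0    0   0   0    0   0 ]
  [ 0    0  15   9   15  -2 ]
  [ 5    6  -5  -3  -20   0 ]
ρ4 -> ρ4 − 5·ρ1
  [ 1  6/5   0   0  -3   0 ]
  [ 0    0   0   0   0   0 ]
  [ 0    0  15   9  15  -2 ]
  [ 0    0  -5  -3  -5   0 ]
ρ2 ↔ ρ3
  [ 1  6/5   0   0  -3   0 ]
  [ 0    0  15   9  15  -2 ]
  [ 0    0   0   0   0   0 ]
  [ 0    0  -5  -3  -5   0 ]
ρ2 -> 1/15·ρ2
  [ 1  6/5   0    0  -3      0 ]
  [ 0    0   1  3/5   1  -2/15 ]
  [ 0    0   0    0   0      0 ]
  [ 0    0  -5   -3  -5      0 ]
ρ4 -> ρ4 + 5·ρ2
  [ 1  6/5  0    0  -3      0 ]
  [ 0    0  1  3/5   1  -2/15 ]
  [ 0    0  0    0   0      0 ]
  [ 0    0  0    0   0   -2/3 ]
ρ3 ↔ ρ4
  [ 1  6/5  0    0  -3      0 ]
  [ 0    0  1  3/5   1  -2/15 ]
  [ 0    0  0    0   0   -2/3 ]
  [ 0    0  0    0   0      0 ]
ρ3 -> -3/2·ρ3
  [ 1  6/5  0    0  -3      0 ]
  [ 0    0  1  3/5   1  -2/15 ]
  [ 0    0  0    0   0      1 ]
  [ 0    0  0    0   0      0 ]
ρ2 -> ρ2 + 2/15·ρ3
  [ 1  6/5  0    0  -3  0 ]
  [ 0    0  1  3/5   1  0 ]
  [ 0    0  0    0   0  1 ]
  [ 0    0  0    0   0  0 ]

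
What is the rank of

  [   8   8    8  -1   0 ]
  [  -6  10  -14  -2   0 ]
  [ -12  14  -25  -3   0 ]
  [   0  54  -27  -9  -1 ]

rank = 4

ρ1 -> 1/8·ρ1
  [   1   1    1  -1/8   0 ]
  [  -6  10  -14    -2   0 ]
  [ -12  14  -25    -3   0 ]
  [   0  54  -27    -9  -1 ]
ρ2 -> ρ2 + 6·ρ1
  [   1   1    1   -1/8   0 ]
  [   0  16   -8  -11/4   0 ]
  [ -12  14  -25     -3   0 ]
  [   0  54  -27     -9  -1 ]
ρ3 -> ρ3 + 12·ρ1
  [ 1   1    1   -1/8   0 ]
  [ 0  16   -8  -11/4   0 ]
  [ 0  26  -13   -9/2   0 ]
  [ 0  54  -27     -9  -1 ]
ρ2 -> 1/16·ρ2
  [ 1   1     1    -1/8   0 ]
  [ 0   1  -1/2  -11/64   0 ]
  [ 0  26   -13    -9/2   0 ]
  [ 0  54   -27      -9  -1 ]
ρ3 -> ρ3 − 26·ρ2
  [ 1   1     1    -1/8   0 ]
  [ 0   1  -1/2  -11/64   0 ]
  [ 0   0     0   -1/32   0 ]
  [ 0  54   -27      -9  -1 ]
ρ4 -> ρ4 − 54·ρ2
  [ 1  1     1    -1/8   0 ]
  [ 0  1  -1/2  -11/64   0 ]
  [ 0  0     0   -1/32   0 ]
  [ 0  0     0    9/32  -1 ]
ρ3 -> -32·ρ3
  [ 1  1     1    -1/8   0 ]
  [ 0  1  -1/2  -11/64   0 ]
  [ 0  0     0       1   0 ]
  [ 0  0     0    9/32  -1 ]
ρ4 -> ρ4 − 9/32·ρ3
  [ 1  1     1    -1/8   0 ]
  [ 0  1  -1/2  -11/64   0 ]
  [ 0  0     0       1   0 ]
  [ 0  0     0       0  -1 ]
ρ4 -> -1·ρ4
  [ 1  1     1    -1/8  0 ]
  [ 0  1  -1/2  -11/64  0 ]
  [ 0  0     0       1  0 ]
  [ 0  0     0       0  1 ]
ρ2 -> ρ2 + 11/64·ρ3
  [ 1  1     1  -1/8  0 ]
  [ 0  1  -1/2     0  0 ]
  [ 0  0     0     1  0 ]
  [ 0  0     0     0  1 ]
ρ1 -> ρ1 + 1/8·ρ3
  [ 1  1     1  0  0 ]
  [ 0  1  -1/2  0  0 ]
  [ 0  0     0  1  0 ]
  [ 0  0     0  0  1 ]
ρ1 -> ρ1 − ρ2
  [ 1  0   3/2  0  0 ]
  [ 0  1  -1/2  0  0 ]
  [ 0  0     0  1  0 ]
  [ 0  0     0  0  1 ]
The reduced form has 4 nonzero rows.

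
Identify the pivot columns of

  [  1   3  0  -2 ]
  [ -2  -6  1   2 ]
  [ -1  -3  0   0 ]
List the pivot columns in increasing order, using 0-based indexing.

ρ2 → ρ2 + 2·ρ1
  [  1   3  0  -2 ]
  [  0   0  1  -2 ]
  [ -1  -3  0   0 ]
ρ3 → ρ3 + ρ1
  [ 1  3  0  -2 ]
  [ 0  0  1  -2 ]
  [ 0  0  0  -2 ]
ρ3 → -1/2·ρ3
  [ 1  3  0  -2 ]
  [ 0  0  1  -2 ]
  [ 0  0  0   1 ]
ρ2 → ρ2 + 2·ρ3
  [ 1  3  0  -2 ]
  [ 0  0  1   0 ]
  [ 0  0  0   1 ]
ρ1 → ρ1 + 2·ρ3
  [ 1  3  0  0 ]
  [ 0  0  1  0 ]
  [ 0  0  0  1 ]
Pivot columns are the columns containing a leading 1.

0, 2, 3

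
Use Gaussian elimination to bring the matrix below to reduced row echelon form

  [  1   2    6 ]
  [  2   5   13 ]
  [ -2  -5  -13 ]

[[1, 0, 4], [0, 1, 1], [0, 0, 0]]

Subtract 2 times R1 from R2.
  [  1   2    6 ]
  [  0   1    1 ]
  [ -2  -5  -13 ]
Add 2 times R1 to R3.
  [ 1   2   6 ]
  [ 0   1   1 ]
  [ 0  -1  -1 ]
Add R2 to R3.
  [ 1  2  6 ]
  [ 0  1  1 ]
  [ 0  0  0 ]
Subtract 2 times R2 from R1.
  [ 1  0  4 ]
  [ 0  1  1 ]
  [ 0  0  0 ]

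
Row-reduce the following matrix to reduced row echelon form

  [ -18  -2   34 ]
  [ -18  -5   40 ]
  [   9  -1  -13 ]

[[1, 0, -5/3], [0, 1, -2], [0, 0, 0]]

r1 := -1/18·r1
r2 := r2 + 18·r1
r3 := r3 − 9·r1
r2 := -1/3·r2
r3 := r3 + 2·r2
r1 := r1 − 1/9·r2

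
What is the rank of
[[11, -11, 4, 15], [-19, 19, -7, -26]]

rank = 2

r1 := 1/11·r1
  [   1  -1  4/11  15/11 ]
  [ -19  19    -7    -26 ]
r2 := r2 + 19·r1
  [ 1  -1   4/11  15/11 ]
  [ 0   0  -1/11  -1/11 ]
r2 := -11·r2
  [ 1  -1  4/11  15/11 ]
  [ 0   0     1      1 ]
r1 := r1 − 4/11·r2
  [ 1  -1  0  1 ]
  [ 0   0  1  1 ]
The reduced form has 2 nonzero rows.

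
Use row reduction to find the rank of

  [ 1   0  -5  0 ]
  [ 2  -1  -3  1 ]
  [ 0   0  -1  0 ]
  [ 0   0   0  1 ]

R2 -> R2 − 2·R1
  [ 1   0  -5  0 ]
  [ 0  -1   7  1 ]
  [ 0   0  -1  0 ]
  [ 0   0   0  1 ]
R2 -> -1·R2
  [ 1  0  -5   0 ]
  [ 0  1  -7  -1 ]
  [ 0  0  -1   0 ]
  [ 0  0   0   1 ]
R3 -> -1·R3
  [ 1  0  -5   0 ]
  [ 0  1  -7  -1 ]
  [ 0  0   1   0 ]
  [ 0  0   0   1 ]
R2 -> R2 + R4
  [ 1  0  -5  0 ]
  [ 0  1  -7  0 ]
  [ 0  0   1  0 ]
  [ 0  0   0  1 ]
R2 -> R2 + 7·R3
  [ 1  0  -5  0 ]
  [ 0  1   0  0 ]
  [ 0  0   1  0 ]
  [ 0  0   0  1 ]
R1 -> R1 + 5·R3
  [ 1  0  0  0 ]
  [ 0  1  0  0 ]
  [ 0  0  1  0 ]
  [ 0  0  0  1 ]
The reduced form has 4 nonzero rows.

rank = 4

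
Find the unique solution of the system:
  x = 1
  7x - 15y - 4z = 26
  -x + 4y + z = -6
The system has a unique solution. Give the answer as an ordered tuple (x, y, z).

Form the augmented matrix and row-reduce:
  [  1    0   0  |   1 ]
  [  7  -15  -4  |  26 ]
  [ -1    4   1  |  -6 ]
R2 -> R2 − 7·R1
  [  1    0   0  |   1 ]
  [  0  -15  -4  |  19 ]
  [ -1    4   1  |  -6 ]
R3 -> R3 + R1
  [ 1    0   0  |   1 ]
  [ 0  -15  -4  |  19 ]
  [ 0    4   1  |  -5 ]
R2 -> -1/15·R2
  [ 1  0     0  |       1 ]
  [ 0  1  4/15  |  -19/15 ]
  [ 0  4     1  |      -5 ]
R3 -> R3 − 4·R2
  [ 1  0      0  |       1 ]
  [ 0  1   4/15  |  -19/15 ]
  [ 0  0  -1/15  |    1/15 ]
R3 -> -15·R3
  [ 1  0     0  |       1 ]
  [ 0  1  4/15  |  -19/15 ]
  [ 0  0     1  |      -1 ]
R2 -> R2 − 4/15·R3
  [ 1  0  0  |   1 ]
  [ 0  1  0  |  -1 ]
  [ 0  0  1  |  -1 ]
Reading off the last column: x = 1, y = -1, z = -1.

(1, -1, -1)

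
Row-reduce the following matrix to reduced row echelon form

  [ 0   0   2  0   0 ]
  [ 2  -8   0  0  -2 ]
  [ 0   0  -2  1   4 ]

R1 ↔ R2
R1 := 1/2·R1
R2 := 1/2·R2
R3 := R3 + 2·R2

[[1, -4, 0, 0, -1], [0, 0, 1, 0, 0], [0, 0, 0, 1, 4]]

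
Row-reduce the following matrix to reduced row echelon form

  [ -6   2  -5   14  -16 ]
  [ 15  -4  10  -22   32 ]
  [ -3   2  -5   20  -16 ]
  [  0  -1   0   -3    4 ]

[[1, 0, 0, 2, 0], [0, 1, 0, 3, -4], [0, 0, 1, -4, 8/5], [0, 0, 0, 0, 0]]

r1 -> -1/6·r1
r2 -> r2 − 15·r1
r3 -> r3 + 3·r1
r3 -> r3 − r2
r4 -> r4 + r2
r3 ↔ r4
r3 -> -2/5·r3
r2 -> r2 + 5/2·r3
r1 -> r1 − 5/6·r3
r1 -> r1 + 1/3·r2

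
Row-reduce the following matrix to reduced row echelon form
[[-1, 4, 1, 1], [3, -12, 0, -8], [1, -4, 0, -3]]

[[1, -4, 0, 0], [0, 0, 1, 0], [0, 0, 0, 1]]

R1 -> -1·R1
  [ 1   -4  -1  -1 ]
  [ 3  -12   0  -8 ]
  [ 1   -4   0  -3 ]
R2 -> R2 − 3·R1
  [ 1  -4  -1  -1 ]
  [ 0   0   3  -5 ]
  [ 1  -4   0  -3 ]
R3 -> R3 − R1
  [ 1  -4  -1  -1 ]
  [ 0   0   3  -5 ]
  [ 0   0   1  -2 ]
R2 -> 1/3·R2
  [ 1  -4  -1    -1 ]
  [ 0   0   1  -5/3 ]
  [ 0   0   1    -2 ]
R3 -> R3 − R2
  [ 1  -4  -1    -1 ]
  [ 0   0   1  -5/3 ]
  [ 0   0   0  -1/3 ]
R3 -> -3·R3
  [ 1  -4  -1    -1 ]
  [ 0   0   1  -5/3 ]
  [ 0   0   0     1 ]
R2 -> R2 + 5/3·R3
  [ 1  -4  -1  -1 ]
  [ 0   0   1   0 ]
  [ 0   0   0   1 ]
R1 -> R1 + R3
  [ 1  -4  -1  0 ]
  [ 0   0   1  0 ]
  [ 0   0   0  1 ]
R1 -> R1 + R2
  [ 1  -4  0  0 ]
  [ 0   0  1  0 ]
  [ 0   0  0  1 ]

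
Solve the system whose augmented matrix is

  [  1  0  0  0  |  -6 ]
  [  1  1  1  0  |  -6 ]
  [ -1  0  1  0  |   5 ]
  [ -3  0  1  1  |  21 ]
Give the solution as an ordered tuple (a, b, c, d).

(-6, 1, -1, 4)

ρ2 → ρ2 − ρ1
  [  1  0  0  0  |  -6 ]
  [  0  1  1  0  |   0 ]
  [ -1  0  1  0  |   5 ]
  [ -3  0  1  1  |  21 ]
ρ3 → ρ3 + ρ1
  [  1  0  0  0  |  -6 ]
  [  0  1  1  0  |   0 ]
  [  0  0  1  0  |  -1 ]
  [ -3  0  1  1  |  21 ]
ρ4 → ρ4 + 3·ρ1
  [ 1  0  0  0  |  -6 ]
  [ 0  1  1  0  |   0 ]
  [ 0  0  1  0  |  -1 ]
  [ 0  0  1  1  |   3 ]
ρ4 → ρ4 − ρ3
  [ 1  0  0  0  |  -6 ]
  [ 0  1  1  0  |   0 ]
  [ 0  0  1  0  |  -1 ]
  [ 0  0  0  1  |   4 ]
ρ2 → ρ2 − ρ3
  [ 1  0  0  0  |  -6 ]
  [ 0  1  0  0  |   1 ]
  [ 0  0  1  0  |  -1 ]
  [ 0  0  0  1  |   4 ]
Reading off the last column: a = -6, b = 1, c = -1, d = 4.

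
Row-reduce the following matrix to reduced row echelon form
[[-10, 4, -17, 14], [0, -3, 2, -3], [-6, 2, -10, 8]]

[[1, 0, 0, -1], [0, 1, 0, 1], [0, 0, 1, 0]]

r1 := -1/10·r1
r3 := r3 + 6·r1
r2 := -1/3·r2
r3 := r3 + 2/5·r2
r3 := -15·r3
r2 := r2 + 2/3·r3
r1 := r1 − 17/10·r3
r1 := r1 + 2/5·r2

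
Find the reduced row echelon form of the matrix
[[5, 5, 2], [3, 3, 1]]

r1 ← 1/5·r1
  [ 1  1  2/5 ]
  [ 3  3    1 ]
r2 ← r2 − 3·r1
  [ 1  1   2/5 ]
  [ 0  0  -1/5 ]
r2 ← -5·r2
  [ 1  1  2/5 ]
  [ 0  0    1 ]
r1 ← r1 − 2/5·r2
  [ 1  1  0 ]
  [ 0  0  1 ]

[[1, 1, 0], [0, 0, 1]]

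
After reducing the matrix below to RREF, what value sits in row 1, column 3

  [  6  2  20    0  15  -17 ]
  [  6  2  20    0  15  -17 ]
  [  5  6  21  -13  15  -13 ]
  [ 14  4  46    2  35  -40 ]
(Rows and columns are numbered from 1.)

3

Multiply ρ1 by 1/6.
Subtract 6 times ρ1 from ρ2.
Subtract 5 times ρ1 from ρ3.
Subtract 14 times ρ1 from ρ4.
Swap ρ2 and ρ3.
Multiply ρ2 by 3/13.
Add 2/3 times ρ2 to ρ4.
Swap ρ3 and ρ4.
Multiply ρ3 by 13/5.
Subtract 15/26 times ρ3 from ρ2.
Subtract 5/2 times ρ3 from ρ1.
Subtract 1/3 times ρ2 from ρ1.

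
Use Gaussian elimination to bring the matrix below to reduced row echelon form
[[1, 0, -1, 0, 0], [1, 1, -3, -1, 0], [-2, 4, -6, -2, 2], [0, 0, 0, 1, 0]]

[[1, 0, -1, 0, 0], [0, 1, -2, 0, 0], [0, 0, 0, 1, 0], [0, 0, 0, 0, 1]]

R2 := R2 − R1
  [  1  0  -1   0  0 ]
  [  0  1  -2  -1  0 ]
  [ -2  4  -6  -2  2 ]
  [  0  0   0   1  0 ]
R3 := R3 + 2·R1
  [ 1  0  -1   0  0 ]
  [ 0  1  -2  -1  0 ]
  [ 0  4  -8  -2  2 ]
  [ 0  0   0   1  0 ]
R3 := R3 − 4·R2
  [ 1  0  -1   0  0 ]
  [ 0  1  -2  -1  0 ]
  [ 0  0   0   2  2 ]
  [ 0  0   0   1  0 ]
R3 := 1/2·R3
  [ 1  0  -1   0  0 ]
  [ 0  1  -2  -1  0 ]
  [ 0  0   0   1  1 ]
  [ 0  0   0   1  0 ]
R4 := R4 − R3
  [ 1  0  -1   0   0 ]
  [ 0  1  -2  -1   0 ]
  [ 0  0   0   1   1 ]
  [ 0  0   0   0  -1 ]
R4 := -1·R4
  [ 1  0  -1   0  0 ]
  [ 0  1  -2  -1  0 ]
  [ 0  0   0   1  1 ]
  [ 0  0   0   0  1 ]
R3 := R3 − R4
  [ 1  0  -1   0  0 ]
  [ 0  1  -2  -1  0 ]
  [ 0  0   0   1  0 ]
  [ 0  0   0   0  1 ]
R2 := R2 + R3
  [ 1  0  -1  0  0 ]
  [ 0  1  -2  0  0 ]
  [ 0  0   0  1  0 ]
  [ 0  0   0  0  1 ]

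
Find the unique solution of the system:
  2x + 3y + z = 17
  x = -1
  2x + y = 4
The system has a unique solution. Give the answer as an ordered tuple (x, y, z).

Form the augmented matrix and row-reduce:
  [ 2  3  1  |  17 ]
  [ 1  0  0  |  -1 ]
  [ 2  1  0  |   4 ]
R1 ← 1/2·R1
  [ 1  3/2  1/2  |  17/2 ]
  [ 1    0    0  |    -1 ]
  [ 2    1    0  |     4 ]
R2 ← R2 − R1
  [ 1   3/2   1/2  |   17/2 ]
  [ 0  -3/2  -1/2  |  -19/2 ]
  [ 2     1     0  |      4 ]
R3 ← R3 − 2·R1
  [ 1   3/2   1/2  |   17/2 ]
  [ 0  -3/2  -1/2  |  -19/2 ]
  [ 0    -2    -1  |    -13 ]
R2 ← -2/3·R2
  [ 1  3/2  1/2  |  17/2 ]
  [ 0    1  1/3  |  19/3 ]
  [ 0   -2   -1  |   -13 ]
R3 ← R3 + 2·R2
  [ 1  3/2   1/2  |  17/2 ]
  [ 0    1   1/3  |  19/3 ]
  [ 0    0  -1/3  |  -1/3 ]
R3 ← -3·R3
  [ 1  3/2  1/2  |  17/2 ]
  [ 0    1  1/3  |  19/3 ]
  [ 0    0    1  |     1 ]
R2 ← R2 − 1/3·R3
  [ 1  3/2  1/2  |  17/2 ]
  [ 0    1    0  |     6 ]
  [ 0    0    1  |     1 ]
R1 ← R1 − 1/2·R3
  [ 1  3/2  0  |  8 ]
  [ 0    1  0  |  6 ]
  [ 0    0  1  |  1 ]
R1 ← R1 − 3/2·R2
  [ 1  0  0  |  -1 ]
  [ 0  1  0  |   6 ]
  [ 0  0  1  |   1 ]
Reading off the last column: x = -1, y = 6, z = 1.

(-1, 6, 1)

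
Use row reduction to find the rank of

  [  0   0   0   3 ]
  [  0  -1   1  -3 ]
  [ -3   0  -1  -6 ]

rank = 3

R1 <=> R3
  [ -3   0  -1  -6 ]
  [  0  -1   1  -3 ]
  [  0   0   0   3 ]
R1 → -1/3·R1
  [ 1   0  1/3   2 ]
  [ 0  -1    1  -3 ]
  [ 0   0    0   3 ]
R2 → -1·R2
  [ 1  0  1/3  2 ]
  [ 0  1   -1  3 ]
  [ 0  0    0  3 ]
R3 → 1/3·R3
  [ 1  0  1/3  2 ]
  [ 0  1   -1  3 ]
  [ 0  0    0  1 ]
R2 → R2 − 3·R3
  [ 1  0  1/3  2 ]
  [ 0  1   -1  0 ]
  [ 0  0    0  1 ]
R1 → R1 − 2·R3
  [ 1  0  1/3  0 ]
  [ 0  1   -1  0 ]
  [ 0  0    0  1 ]
The reduced form has 3 nonzero rows.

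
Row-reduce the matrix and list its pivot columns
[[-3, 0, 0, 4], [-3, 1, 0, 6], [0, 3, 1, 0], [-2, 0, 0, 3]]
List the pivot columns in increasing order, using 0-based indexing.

R1 -> -1/3·R1
  [  1  0  0  -4/3 ]
  [ -3  1  0     6 ]
  [  0  3  1     0 ]
  [ -2  0  0     3 ]
R2 -> R2 + 3·R1
  [  1  0  0  -4/3 ]
  [  0  1  0     2 ]
  [  0  3  1     0 ]
  [ -2  0  0     3 ]
R4 -> R4 + 2·R1
  [ 1  0  0  -4/3 ]
  [ 0  1  0     2 ]
  [ 0  3  1     0 ]
  [ 0  0  0   1/3 ]
R3 -> R3 − 3·R2
  [ 1  0  0  -4/3 ]
  [ 0  1  0     2 ]
  [ 0  0  1    -6 ]
  [ 0  0  0   1/3 ]
R4 -> 3·R4
  [ 1  0  0  -4/3 ]
  [ 0  1  0     2 ]
  [ 0  0  1    -6 ]
  [ 0  0  0     1 ]
R3 -> R3 + 6·R4
  [ 1  0  0  -4/3 ]
  [ 0  1  0     2 ]
  [ 0  0  1     0 ]
  [ 0  0  0     1 ]
R2 -> R2 − 2·R4
  [ 1  0  0  -4/3 ]
  [ 0  1  0     0 ]
  [ 0  0  1     0 ]
  [ 0  0  0     1 ]
R1 -> R1 + 4/3·R4
  [ 1  0  0  0 ]
  [ 0  1  0  0 ]
  [ 0  0  1  0 ]
  [ 0  0  0  1 ]
Pivot columns are the columns containing a leading 1.

0, 1, 2, 3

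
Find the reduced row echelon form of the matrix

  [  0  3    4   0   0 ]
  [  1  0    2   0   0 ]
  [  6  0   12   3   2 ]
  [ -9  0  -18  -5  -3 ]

[[1, 0, 2, 0, 0], [0, 1, 4/3, 0, 0], [0, 0, 0, 1, 0], [0, 0, 0, 0, 1]]

Swap ρ1 and ρ2.
  [  1  0    2   0   0 ]
  [  0  3    4   0   0 ]
  [  6  0   12   3   2 ]
  [ -9  0  -18  -5  -3 ]
Subtract 6 times ρ1 from ρ3.
  [  1  0    2   0   0 ]
  [  0  3    4   0   0 ]
  [  0  0    0   3   2 ]
  [ -9  0  -18  -5  -3 ]
Add 9 times ρ1 to ρ4.
  [ 1  0  2   0   0 ]
  [ 0  3  4   0   0 ]
  [ 0  0  0   3   2 ]
  [ 0  0  0  -5  -3 ]
Multiply ρ2 by 1/3.
  [ 1  0    2   0   0 ]
  [ 0  1  4/3   0   0 ]
  [ 0  0    0   3   2 ]
  [ 0  0    0  -5  -3 ]
Multiply ρ3 by 1/3.
  [ 1  0    2   0    0 ]
  [ 0  1  4/3   0    0 ]
  [ 0  0    0   1  2/3 ]
  [ 0  0    0  -5   -3 ]
Add 5 times ρ3 to ρ4.
  [ 1  0    2  0    0 ]
  [ 0  1  4/3  0    0 ]
  [ 0  0    0  1  2/3 ]
  [ 0  0    0  0  1/3 ]
Multiply ρ4 by 3.
  [ 1  0    2  0    0 ]
  [ 0  1  4/3  0    0 ]
  [ 0  0    0  1  2/3 ]
  [ 0  0    0  0    1 ]
Subtract 2/3 times ρ4 from ρ3.
  [ 1  0    2  0  0 ]
  [ 0  1  4/3  0  0 ]
  [ 0  0    0  1  0 ]
  [ 0  0    0  0  1 ]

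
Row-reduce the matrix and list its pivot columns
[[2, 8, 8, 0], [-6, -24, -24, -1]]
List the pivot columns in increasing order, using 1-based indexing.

ρ1 ← 1/2·ρ1
ρ2 ← ρ2 + 6·ρ1
ρ2 ← -1·ρ2
Pivot columns are the columns containing a leading 1.

1, 4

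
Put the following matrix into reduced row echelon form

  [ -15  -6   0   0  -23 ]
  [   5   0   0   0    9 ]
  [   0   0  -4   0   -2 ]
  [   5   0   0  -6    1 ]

[[1, 0, 0, 0, 9/5], [0, 1, 0, 0, -2/3], [0, 0, 1, 0, 1/2], [0, 0, 0, 1, 4/3]]

R1 ← -1/15·R1
  [ 1  2/5   0   0  23/15 ]
  [ 5    0   0   0      9 ]
  [ 0    0  -4   0     -2 ]
  [ 5    0   0  -6      1 ]
R2 ← R2 − 5·R1
  [ 1  2/5   0   0  23/15 ]
  [ 0   -2   0   0    4/3 ]
  [ 0    0  -4   0     -2 ]
  [ 5    0   0  -6      1 ]
R4 ← R4 − 5·R1
  [ 1  2/5   0   0  23/15 ]
  [ 0   -2   0   0    4/3 ]
  [ 0    0  -4   0     -2 ]
  [ 0   -2   0  -6  -20/3 ]
R2 ← -1/2·R2
  [ 1  2/5   0   0  23/15 ]
  [ 0    1   0   0   -2/3 ]
  [ 0    0  -4   0     -2 ]
  [ 0   -2   0  -6  -20/3 ]
R4 ← R4 + 2·R2
  [ 1  2/5   0   0  23/15 ]
  [ 0    1   0   0   -2/3 ]
  [ 0    0  -4   0     -2 ]
  [ 0    0   0  -6     -8 ]
R3 ← -1/4·R3
  [ 1  2/5  0   0  23/15 ]
  [ 0    1  0   0   -2/3 ]
  [ 0    0  1   0    1/2 ]
  [ 0    0  0  -6     -8 ]
R4 ← -1/6·R4
  [ 1  2/5  0  0  23/15 ]
  [ 0    1  0  0   -2/3 ]
  [ 0    0  1  0    1/2 ]
  [ 0    0  0  1    4/3 ]
R1 ← R1 − 2/5·R2
  [ 1  0  0  0   9/5 ]
  [ 0  1  0  0  -2/3 ]
  [ 0  0  1  0   1/2 ]
  [ 0  0  0  1   4/3 ]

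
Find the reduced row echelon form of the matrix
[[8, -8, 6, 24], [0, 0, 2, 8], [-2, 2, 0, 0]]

ρ1 → 1/8·ρ1
  [  1  -1  3/4  3 ]
  [  0   0    2  8 ]
  [ -2   2    0  0 ]
ρ3 → ρ3 + 2·ρ1
  [ 1  -1  3/4  3 ]
  [ 0   0    2  8 ]
  [ 0   0  3/2  6 ]
ρ2 → 1/2·ρ2
  [ 1  -1  3/4  3 ]
  [ 0   0    1  4 ]
  [ 0   0  3/2  6 ]
ρ3 → ρ3 − 3/2·ρ2
  [ 1  -1  3/4  3 ]
  [ 0   0    1  4 ]
  [ 0   0    0  0 ]
ρ1 → ρ1 − 3/4·ρ2
  [ 1  -1  0  0 ]
  [ 0   0  1  4 ]
  [ 0   0  0  0 ]

[[1, -1, 0, 0], [0, 0, 1, 4], [0, 0, 0, 0]]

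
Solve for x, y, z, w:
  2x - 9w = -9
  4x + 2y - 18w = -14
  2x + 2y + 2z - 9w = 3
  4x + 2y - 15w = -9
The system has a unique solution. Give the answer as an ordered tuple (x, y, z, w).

Form the augmented matrix and row-reduce:
  [ 2  0  0   -9  |   -9 ]
  [ 4  2  0  -18  |  -14 ]
  [ 2  2  2   -9  |    3 ]
  [ 4  2  0  -15  |   -9 ]
ρ1 ← 1/2·ρ1
  [ 1  0  0  -9/2  |  -9/2 ]
  [ 4  2  0   -18  |   -14 ]
  [ 2  2  2    -9  |     3 ]
  [ 4  2  0   -15  |    -9 ]
ρ2 ← ρ2 − 4·ρ1
  [ 1  0  0  -9/2  |  -9/2 ]
  [ 0  2  0     0  |     4 ]
  [ 2  2  2    -9  |     3 ]
  [ 4  2  0   -15  |    -9 ]
ρ3 ← ρ3 − 2·ρ1
  [ 1  0  0  -9/2  |  -9/2 ]
  [ 0  2  0     0  |     4 ]
  [ 0  2  2     0  |    12 ]
  [ 4  2  0   -15  |    -9 ]
ρ4 ← ρ4 − 4·ρ1
  [ 1  0  0  -9/2  |  -9/2 ]
  [ 0  2  0     0  |     4 ]
  [ 0  2  2     0  |    12 ]
  [ 0  2  0     3  |     9 ]
ρ2 ← 1/2·ρ2
  [ 1  0  0  -9/2  |  -9/2 ]
  [ 0  1  0     0  |     2 ]
  [ 0  2  2     0  |    12 ]
  [ 0  2  0     3  |     9 ]
ρ3 ← ρ3 − 2·ρ2
  [ 1  0  0  -9/2  |  -9/2 ]
  [ 0  1  0     0  |     2 ]
  [ 0  0  2     0  |     8 ]
  [ 0  2  0     3  |     9 ]
ρ4 ← ρ4 − 2·ρ2
  [ 1  0  0  -9/2  |  -9/2 ]
  [ 0  1  0     0  |     2 ]
  [ 0  0  2     0  |     8 ]
  [ 0  0  0     3  |     5 ]
ρ3 ← 1/2·ρ3
  [ 1  0  0  -9/2  |  -9/2 ]
  [ 0  1  0     0  |     2 ]
  [ 0  0  1     0  |     4 ]
  [ 0  0  0     3  |     5 ]
ρ4 ← 1/3·ρ4
  [ 1  0  0  -9/2  |  -9/2 ]
  [ 0  1  0     0  |     2 ]
  [ 0  0  1     0  |     4 ]
  [ 0  0  0     1  |   5/3 ]
ρ1 ← ρ1 + 9/2·ρ4
  [ 1  0  0  0  |    3 ]
  [ 0  1  0  0  |    2 ]
  [ 0  0  1  0  |    4 ]
  [ 0  0  0  1  |  5/3 ]
Reading off the last column: x = 3, y = 2, z = 4, w = 5/3.

(3, 2, 4, 5/3)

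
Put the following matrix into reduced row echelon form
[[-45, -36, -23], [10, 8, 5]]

Multiply ρ1 by -1/45.
  [  1  4/5  23/45 ]
  [ 10    8      5 ]
Subtract 10 times ρ1 from ρ2.
  [ 1  4/5  23/45 ]
  [ 0    0   -1/9 ]
Multiply ρ2 by -9.
  [ 1  4/5  23/45 ]
  [ 0    0      1 ]
Subtract 23/45 times ρ2 from ρ1.
  [ 1  4/5  0 ]
  [ 0    0  1 ]

[[1, 4/5, 0], [0, 0, 1]]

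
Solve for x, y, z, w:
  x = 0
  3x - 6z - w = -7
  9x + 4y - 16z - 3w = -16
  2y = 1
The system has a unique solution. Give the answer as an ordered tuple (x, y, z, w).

Form the augmented matrix and row-reduce:
  [ 1  0    0   0  |    0 ]
  [ 3  0   -6  -1  |   -7 ]
  [ 9  4  -16  -3  |  -16 ]
  [ 0  2    0   0  |    1 ]
Subtract 3 times r1 from r2.
Subtract 9 times r1 from r3.
Swap r2 and r3.
Multiply r2 by 1/4.
Subtract 2 times r2 from r4.
Multiply r3 by -1/6.
Subtract 8 times r3 from r4.
Multiply r4 by 6.
Subtract 1/6 times r4 from r3.
Add 3/4 times r4 to r2.
Add 4 times r3 to r2.
Reading off the last column: x = 0, y = 1/2, z = 3/2, w = -2.

(0, 1/2, 3/2, -2)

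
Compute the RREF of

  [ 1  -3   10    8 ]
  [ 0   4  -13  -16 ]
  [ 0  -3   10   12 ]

ρ2 -> 1/4·ρ2
  [ 1  -3     10   8 ]
  [ 0   1  -13/4  -4 ]
  [ 0  -3     10  12 ]
ρ3 -> ρ3 + 3·ρ2
  [ 1  -3     10   8 ]
  [ 0   1  -13/4  -4 ]
  [ 0   0    1/4   0 ]
ρ3 -> 4·ρ3
  [ 1  -3     10   8 ]
  [ 0   1  -13/4  -4 ]
  [ 0   0      1   0 ]
ρ2 -> ρ2 + 13/4·ρ3
  [ 1  -3  10   8 ]
  [ 0   1   0  -4 ]
  [ 0   0   1   0 ]
ρ1 -> ρ1 − 10·ρ3
  [ 1  -3  0   8 ]
  [ 0   1  0  -4 ]
  [ 0   0  1   0 ]
ρ1 -> ρ1 + 3·ρ2
  [ 1  0  0  -4 ]
  [ 0  1  0  -4 ]
  [ 0  0  1   0 ]

[[1, 0, 0, -4], [0, 1, 0, -4], [0, 0, 1, 0]]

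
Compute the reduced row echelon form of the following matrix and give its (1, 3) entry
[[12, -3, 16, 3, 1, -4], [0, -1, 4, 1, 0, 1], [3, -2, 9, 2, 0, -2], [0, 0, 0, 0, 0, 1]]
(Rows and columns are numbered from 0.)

-1

ρ1 -> 1/12·ρ1
  [ 1  -1/4  4/3  1/4  1/12  -1/3 ]
  [ 0    -1    4    1     0     1 ]
  [ 3    -2    9    2     0    -2 ]
  [ 0     0    0    0     0     1 ]
ρ3 -> ρ3 − 3·ρ1
  [ 1  -1/4  4/3  1/4  1/12  -1/3 ]
  [ 0    -1    4    1     0     1 ]
  [ 0  -5/4    5  5/4  -1/4    -1 ]
  [ 0     0    0    0     0     1 ]
ρ2 -> -1·ρ2
  [ 1  -1/4  4/3  1/4  1/12  -1/3 ]
  [ 0     1   -4   -1     0    -1 ]
  [ 0  -5/4    5  5/4  -1/4    -1 ]
  [ 0     0    0    0     0     1 ]
ρ3 -> ρ3 + 5/4·ρ2
  [ 1  -1/4  4/3  1/4  1/12  -1/3 ]
  [ 0     1   -4   -1     0    -1 ]
  [ 0     0    0    0  -1/4  -9/4 ]
  [ 0     0    0    0     0     1 ]
ρ3 -> -4·ρ3
  [ 1  -1/4  4/3  1/4  1/12  -1/3 ]
  [ 0     1   -4   -1     0    -1 ]
  [ 0     0    0    0     1     9 ]
  [ 0     0    0    0     0     1 ]
ρ3 -> ρ3 − 9·ρ4
  [ 1  -1/4  4/3  1/4  1/12  -1/3 ]
  [ 0     1   -4   -1     0    -1 ]
  [ 0     0    0    0     1     0 ]
  [ 0     0    0    0     0     1 ]
ρ2 -> ρ2 + ρ4
  [ 1  -1/4  4/3  1/4  1/12  -1/3 ]
  [ 0     1   -4   -1     0     0 ]
  [ 0     0    0    0     1     0 ]
  [ 0     0    0    0     0     1 ]
ρ1 -> ρ1 + 1/3·ρ4
  [ 1  -1/4  4/3  1/4  1/12  0 ]
  [ 0     1   -4   -1     0  0 ]
  [ 0     0    0    0     1  0 ]
  [ 0     0    0    0     0  1 ]
ρ1 -> ρ1 − 1/12·ρ3
  [ 1  -1/4  4/3  1/4  0  0 ]
  [ 0     1   -4   -1  0  0 ]
  [ 0     0    0    0  1  0 ]
  [ 0     0    0    0  0  1 ]
ρ1 -> ρ1 + 1/4·ρ2
  [ 1  0  1/3   0  0  0 ]
  [ 0  1   -4  -1  0  0 ]
  [ 0  0    0   0  1  0 ]
  [ 0  0    0   0  0  1 ]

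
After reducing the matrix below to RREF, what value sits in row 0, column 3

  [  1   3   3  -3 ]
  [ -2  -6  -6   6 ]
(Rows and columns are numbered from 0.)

r2 → r2 + 2·r1
  [ 1  3  3  -3 ]
  [ 0  0  0   0 ]

-3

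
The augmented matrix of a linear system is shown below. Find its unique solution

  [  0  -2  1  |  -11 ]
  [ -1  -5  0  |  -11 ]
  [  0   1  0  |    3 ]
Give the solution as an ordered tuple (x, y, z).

(-4, 3, -5)

R1 ↔ R2
R1 ← -1·R1
R2 ← -1/2·R2
R3 ← R3 − R2
R3 ← 2·R3
R2 ← R2 + 1/2·R3
R1 ← R1 − 5·R2
Reading off the last column: x = -4, y = 3, z = -5.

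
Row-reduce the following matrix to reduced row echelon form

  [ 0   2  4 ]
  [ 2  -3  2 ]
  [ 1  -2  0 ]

r1 ↔ r2
  [ 2  -3  2 ]
  [ 0   2  4 ]
  [ 1  -2  0 ]
r1 → 1/2·r1
  [ 1  -3/2  1 ]
  [ 0     2  4 ]
  [ 1    -2  0 ]
r3 → r3 − r1
  [ 1  -3/2   1 ]
  [ 0     2   4 ]
  [ 0  -1/2  -1 ]
r2 → 1/2·r2
  [ 1  -3/2   1 ]
  [ 0     1   2 ]
  [ 0  -1/2  -1 ]
r3 → r3 + 1/2·r2
  [ 1  -3/2  1 ]
  [ 0     1  2 ]
  [ 0     0  0 ]
r1 → r1 + 3/2·r2
  [ 1  0  4 ]
  [ 0  1  2 ]
  [ 0  0  0 ]

[[1, 0, 4], [0, 1, 2], [0, 0, 0]]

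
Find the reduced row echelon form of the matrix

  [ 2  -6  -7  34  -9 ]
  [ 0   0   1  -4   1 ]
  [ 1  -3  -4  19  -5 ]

r1 -> 1/2·r1
  [ 1  -3  -7/2  17  -9/2 ]
  [ 0   0     1  -4     1 ]
  [ 1  -3    -4  19    -5 ]
r3 -> r3 − r1
  [ 1  -3  -7/2  17  -9/2 ]
  [ 0   0     1  -4     1 ]
  [ 0   0  -1/2   2  -1/2 ]
r3 -> r3 + 1/2·r2
  [ 1  -3  -7/2  17  -9/2 ]
  [ 0   0     1  -4     1 ]
  [ 0   0     0   0     0 ]
r1 -> r1 + 7/2·r2
  [ 1  -3  0   3  -1 ]
  [ 0   0  1  -4   1 ]
  [ 0   0  0   0   0 ]

[[1, -3, 0, 3, -1], [0, 0, 1, -4, 1], [0, 0, 0, 0, 0]]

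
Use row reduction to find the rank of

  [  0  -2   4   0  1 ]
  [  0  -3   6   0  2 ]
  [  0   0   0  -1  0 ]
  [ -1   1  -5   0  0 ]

rank = 4

R1 <-> R4
  [ -1   1  -5   0  0 ]
  [  0  -3   6   0  2 ]
  [  0   0   0  -1  0 ]
  [  0  -2   4   0  1 ]
R1 := -1·R1
  [ 1  -1  5   0  0 ]
  [ 0  -3  6   0  2 ]
  [ 0   0  0  -1  0 ]
  [ 0  -2  4   0  1 ]
R2 := -1/3·R2
  [ 1  -1   5   0     0 ]
  [ 0   1  -2   0  -2/3 ]
  [ 0   0   0  -1     0 ]
  [ 0  -2   4   0     1 ]
R4 := R4 + 2·R2
  [ 1  -1   5   0     0 ]
  [ 0   1  -2   0  -2/3 ]
  [ 0   0   0  -1     0 ]
  [ 0   0   0   0  -1/3 ]
R3 := -1·R3
  [ 1  -1   5  0     0 ]
  [ 0   1  -2  0  -2/3 ]
  [ 0   0   0  1     0 ]
  [ 0   0   0  0  -1/3 ]
R4 := -3·R4
  [ 1  -1   5  0     0 ]
  [ 0   1  -2  0  -2/3 ]
  [ 0   0   0  1     0 ]
  [ 0   0   0  0     1 ]
R2 := R2 + 2/3·R4
  [ 1  -1   5  0  0 ]
  [ 0   1  -2  0  0 ]
  [ 0   0   0  1  0 ]
  [ 0   0   0  0  1 ]
R1 := R1 + R2
  [ 1  0   3  0  0 ]
  [ 0  1  -2  0  0 ]
  [ 0  0   0  1  0 ]
  [ 0  0   0  0  1 ]
The reduced form has 4 nonzero rows.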